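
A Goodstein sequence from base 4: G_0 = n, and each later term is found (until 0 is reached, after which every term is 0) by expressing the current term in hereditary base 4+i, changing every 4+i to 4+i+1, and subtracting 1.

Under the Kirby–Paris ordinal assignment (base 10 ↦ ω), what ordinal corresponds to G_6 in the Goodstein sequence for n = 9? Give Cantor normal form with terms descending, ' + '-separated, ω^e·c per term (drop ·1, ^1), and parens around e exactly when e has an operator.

G_0 = 9. HB_4(9) = 2·4 + 1. Bump = 11. G_1 = 10.
G_1 = 10. HB_5(10) = 2·5. Bump = 12. G_2 = 11.
G_2 = 11. HB_6(11) = 6 + 5. Bump = 12. G_3 = 11.
G_3 = 11. HB_7(11) = 7 + 4. Bump = 12. G_4 = 11.
G_4 = 11. HB_8(11) = 8 + 3. Bump = 12. G_5 = 11.
G_5 = 11. HB_9(11) = 9 + 2. Bump = 12. G_6 = 11.

ω + 1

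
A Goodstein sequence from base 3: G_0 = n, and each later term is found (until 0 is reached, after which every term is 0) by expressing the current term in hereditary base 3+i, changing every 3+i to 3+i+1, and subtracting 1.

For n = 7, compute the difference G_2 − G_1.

1

i=0: 7 = 2·3 + 1 (b=3); 3→4: 2·4 + 1 = 9; 9−1 = 8
i=1: 8 = 2·4 (b=4); 4→5: 2·5 = 10; 10−1 = 9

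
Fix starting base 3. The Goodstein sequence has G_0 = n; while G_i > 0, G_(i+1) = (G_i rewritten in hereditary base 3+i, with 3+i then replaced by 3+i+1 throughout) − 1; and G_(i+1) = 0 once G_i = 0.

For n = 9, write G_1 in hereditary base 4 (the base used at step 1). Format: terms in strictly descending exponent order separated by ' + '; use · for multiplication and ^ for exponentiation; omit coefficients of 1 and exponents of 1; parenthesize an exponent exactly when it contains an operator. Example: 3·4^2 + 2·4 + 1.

(0) 9|_3 = 3^2 ↦ 4^2|_4 = 16 ⇒ 15
(1) 15|_4 = 3·4 + 3 ↦ 3·5 + 3|_5 = 18 ⇒ 17

3·4 + 3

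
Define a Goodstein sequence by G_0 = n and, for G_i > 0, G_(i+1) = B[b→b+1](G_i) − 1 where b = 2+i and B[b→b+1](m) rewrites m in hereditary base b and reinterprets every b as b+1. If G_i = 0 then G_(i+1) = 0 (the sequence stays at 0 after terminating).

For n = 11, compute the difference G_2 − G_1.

943

G_0 = 11. HB_2(11) = 2^(2 + 1) + 2 + 1. Bump = 85. G_1 = 84.
G_1 = 84. HB_3(84) = 3^(3 + 1) + 3. Bump = 1028. G_2 = 1027.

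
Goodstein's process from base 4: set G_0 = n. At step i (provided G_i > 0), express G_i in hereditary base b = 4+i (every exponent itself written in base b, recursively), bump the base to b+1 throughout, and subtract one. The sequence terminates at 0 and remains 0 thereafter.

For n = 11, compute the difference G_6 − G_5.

0

[0] 11 ≡ 2·4 + 3 (base 4). Lift 5: 13. −1: 12.
[1] 12 ≡ 2·5 + 2 (base 5). Lift 6: 14. −1: 13.
[2] 13 ≡ 2·6 + 1 (base 6). Lift 7: 15. −1: 14.
[3] 14 ≡ 2·7 (base 7). Lift 8: 16. −1: 15.
[4] 15 ≡ 8 + 7 (base 8). Lift 9: 16. −1: 15.
[5] 15 ≡ 9 + 6 (base 9). Lift 10: 16. −1: 15.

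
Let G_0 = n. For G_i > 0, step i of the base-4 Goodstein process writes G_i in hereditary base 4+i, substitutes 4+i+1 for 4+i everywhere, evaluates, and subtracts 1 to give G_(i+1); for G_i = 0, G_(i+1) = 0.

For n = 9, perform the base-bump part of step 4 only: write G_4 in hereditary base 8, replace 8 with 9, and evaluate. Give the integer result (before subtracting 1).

(0) 9|_4 = 2·4 + 1 ↦ 2·5 + 1|_5 = 11 ⇒ 10
(1) 10|_5 = 2·5 ↦ 2·6|_6 = 12 ⇒ 11
(2) 11|_6 = 6 + 5 ↦ 7 + 5|_7 = 12 ⇒ 11
(3) 11|_7 = 7 + 4 ↦ 8 + 4|_8 = 12 ⇒ 11
(4) 11|_8 = 8 + 3 ↦ 9 + 3|_9 = 12 ⇒ 11

12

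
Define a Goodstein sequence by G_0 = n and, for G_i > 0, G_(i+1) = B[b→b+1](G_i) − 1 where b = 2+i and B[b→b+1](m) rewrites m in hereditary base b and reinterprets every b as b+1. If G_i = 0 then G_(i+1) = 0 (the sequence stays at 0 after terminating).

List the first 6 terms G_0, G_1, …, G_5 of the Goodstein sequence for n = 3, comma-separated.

3, 3, 3, 2, 1, 0

step 0: 3 = 2 + 1; sub 3 for 2: 3 + 1; = 4; G_1 = 4−1 = 3
step 1: 3 = 3; sub 4 for 3: 4; = 4; G_2 = 4−1 = 3
step 2: 3 = 3; sub 5 for 4: 3; = 3; G_3 = 3−1 = 2
step 3: 2 = 2; sub 6 for 5: 2; = 2; G_4 = 2−1 = 1
step 4: 1 = 1; sub 7 for 6: 1; = 1; G_5 = 1−1 = 0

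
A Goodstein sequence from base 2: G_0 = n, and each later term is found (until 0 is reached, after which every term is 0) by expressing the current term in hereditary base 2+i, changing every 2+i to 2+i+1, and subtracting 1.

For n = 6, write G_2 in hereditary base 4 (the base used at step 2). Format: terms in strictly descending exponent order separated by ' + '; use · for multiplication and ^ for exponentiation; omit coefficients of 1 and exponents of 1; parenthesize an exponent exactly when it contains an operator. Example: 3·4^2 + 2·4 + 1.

[0] 6 ≡ 2^2 + 2 (base 2). Lift 3: 30. −1: 29.
[1] 29 ≡ 3^3 + 2 (base 3). Lift 4: 258. −1: 257.
[2] 257 ≡ 4^4 + 1 (base 4). Lift 5: 3126. −1: 3125.

4^4 + 1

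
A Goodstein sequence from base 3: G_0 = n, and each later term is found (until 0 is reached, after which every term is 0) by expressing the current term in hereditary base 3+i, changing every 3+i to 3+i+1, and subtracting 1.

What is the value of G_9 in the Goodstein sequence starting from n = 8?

11

[0] 8 ≡ 2·3 + 2 (base 3). Lift 4: 10. −1: 9.
[1] 9 ≡ 2·4 + 1 (base 4). Lift 5: 11. −1: 10.
[2] 10 ≡ 2·5 (base 5). Lift 6: 12. −1: 11.
[3] 11 ≡ 6 + 5 (base 6). Lift 7: 12. −1: 11.
[4] 11 ≡ 7 + 4 (base 7). Lift 8: 12. −1: 11.
[5] 11 ≡ 8 + 3 (base 8). Lift 9: 12. −1: 11.
[6] 11 ≡ 9 + 2 (base 9). Lift 10: 12. −1: 11.
[7] 11 ≡ 10 + 1 (base 10). Lift 11: 12. −1: 11.
[8] 11 ≡ 11 (base 11). Lift 12: 12. −1: 11.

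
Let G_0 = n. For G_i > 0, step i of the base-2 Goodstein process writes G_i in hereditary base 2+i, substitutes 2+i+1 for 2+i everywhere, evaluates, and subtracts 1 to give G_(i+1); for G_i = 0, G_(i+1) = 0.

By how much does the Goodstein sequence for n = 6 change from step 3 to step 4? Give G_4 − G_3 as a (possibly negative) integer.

G_0=6  [base 2] 2^2 + 2  →[2↦3]→  3^3 + 3 = 30  −1 ⇒ G_1=29
G_1=29  [base 3] 3^3 + 2  →[3↦4]→  4^4 + 2 = 258  −1 ⇒ G_2=257
G_2=257  [base 4] 4^4 + 1  →[4↦5]→  5^5 + 1 = 3126  −1 ⇒ G_3=3125
G_3=3125  [base 5] 5^5  →[5↦6]→  6^6 = 46656  −1 ⇒ G_4=46655

43530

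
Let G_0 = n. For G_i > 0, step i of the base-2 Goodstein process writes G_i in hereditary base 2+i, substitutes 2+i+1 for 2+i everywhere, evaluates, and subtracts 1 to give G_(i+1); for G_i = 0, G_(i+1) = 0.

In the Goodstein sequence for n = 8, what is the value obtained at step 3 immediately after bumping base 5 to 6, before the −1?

93396

i=0: 8 = 2^(2 + 1) (b=2); 2→3: 3^(3 + 1) = 81; 81−1 = 80
i=1: 80 = 2·3^3 + 2·3^2 + 2·3 + 2 (b=3); 3→4: 2·4^4 + 2·4^2 + 2·4 + 2 = 554; 554−1 = 553
i=2: 553 = 2·4^4 + 2·4^2 + 2·4 + 1 (b=4); 4→5: 2·5^5 + 2·5^2 + 2·5 + 1 = 6311; 6311−1 = 6310
i=3: 6310 = 2·5^5 + 2·5^2 + 2·5 (b=5); 5→6: 2·6^6 + 2·6^2 + 2·6 = 93396; 93396−1 = 93395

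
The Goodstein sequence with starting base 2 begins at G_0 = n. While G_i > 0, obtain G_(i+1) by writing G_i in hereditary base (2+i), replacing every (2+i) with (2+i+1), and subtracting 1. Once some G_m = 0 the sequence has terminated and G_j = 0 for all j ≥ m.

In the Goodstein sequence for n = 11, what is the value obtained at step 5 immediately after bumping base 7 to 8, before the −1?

G_0 = 11. HB_2(11) = 2^(2 + 1) + 2 + 1. Bump = 85. G_1 = 84.
G_1 = 84. HB_3(84) = 3^(3 + 1) + 3. Bump = 1028. G_2 = 1027.
G_2 = 1027. HB_4(1027) = 4^(4 + 1) + 3. Bump = 15628. G_3 = 15627.
G_3 = 15627. HB_5(15627) = 5^(5 + 1) + 2. Bump = 279938. G_4 = 279937.
G_4 = 279937. HB_6(279937) = 6^(6 + 1) + 1. Bump = 5764802. G_5 = 5764801.

134217728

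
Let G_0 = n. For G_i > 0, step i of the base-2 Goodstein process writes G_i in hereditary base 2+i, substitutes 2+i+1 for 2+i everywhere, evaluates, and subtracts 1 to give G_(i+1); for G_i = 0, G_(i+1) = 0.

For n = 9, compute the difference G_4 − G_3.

130901

[0] 9 ≡ 2^(2 + 1) + 1 (base 2). Lift 3: 82. −1: 81.
[1] 81 ≡ 3^(3 + 1) (base 3). Lift 4: 1024. −1: 1023.
[2] 1023 ≡ 3·4^4 + 3·4^3 + 3·4^2 + 3·4 + 3 (base 4). Lift 5: 9843. −1: 9842.
[3] 9842 ≡ 3·5^5 + 3·5^3 + 3·5^2 + 3·5 + 2 (base 5). Lift 6: 140744. −1: 140743.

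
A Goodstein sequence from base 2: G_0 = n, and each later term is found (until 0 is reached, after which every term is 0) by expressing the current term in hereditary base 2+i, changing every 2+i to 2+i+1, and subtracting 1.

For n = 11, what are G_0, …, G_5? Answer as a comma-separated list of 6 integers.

(0) 11|_2 = 2^(2 + 1) + 2 + 1 ↦ 3^(3 + 1) + 3 + 1|_3 = 85 ⇒ 84
(1) 84|_3 = 3^(3 + 1) + 3 ↦ 4^(4 + 1) + 4|_4 = 1028 ⇒ 1027
(2) 1027|_4 = 4^(4 + 1) + 3 ↦ 5^(5 + 1) + 3|_5 = 15628 ⇒ 15627
(3) 15627|_5 = 5^(5 + 1) + 2 ↦ 6^(6 + 1) + 2|_6 = 279938 ⇒ 279937
(4) 279937|_6 = 6^(6 + 1) + 1 ↦ 7^(7 + 1) + 1|_7 = 5764802 ⇒ 5764801

11, 84, 1027, 15627, 279937, 5764801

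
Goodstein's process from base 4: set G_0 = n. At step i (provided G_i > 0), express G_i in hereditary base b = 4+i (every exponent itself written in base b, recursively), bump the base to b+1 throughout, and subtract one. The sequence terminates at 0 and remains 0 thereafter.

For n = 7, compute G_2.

G_0 = 7. HB_4(7) = 4 + 3. Bump = 8. G_1 = 7.
G_1 = 7. HB_5(7) = 5 + 2. Bump = 8. G_2 = 7.
G_2 = 7. HB_6(7) = 6 + 1. Bump = 8. G_3 = 7.

7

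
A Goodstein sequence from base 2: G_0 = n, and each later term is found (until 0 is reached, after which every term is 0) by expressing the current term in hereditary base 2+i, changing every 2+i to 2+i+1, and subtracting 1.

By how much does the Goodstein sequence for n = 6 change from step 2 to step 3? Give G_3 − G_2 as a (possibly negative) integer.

(0) 6|_2 = 2^2 + 2 ↦ 3^3 + 3|_3 = 30 ⇒ 29
(1) 29|_3 = 3^3 + 2 ↦ 4^4 + 2|_4 = 258 ⇒ 257
(2) 257|_4 = 4^4 + 1 ↦ 5^5 + 1|_5 = 3126 ⇒ 3125

2868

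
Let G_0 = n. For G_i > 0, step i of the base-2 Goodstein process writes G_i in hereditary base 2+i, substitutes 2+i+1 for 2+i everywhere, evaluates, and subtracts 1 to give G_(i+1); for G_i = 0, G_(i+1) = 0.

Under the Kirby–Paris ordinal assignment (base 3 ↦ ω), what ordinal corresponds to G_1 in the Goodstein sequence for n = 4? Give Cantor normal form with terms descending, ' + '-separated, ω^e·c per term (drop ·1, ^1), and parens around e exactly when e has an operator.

G_0=4  [base 2] 2^2  →[2↦3]→  3^3 = 27  −1 ⇒ G_1=26
G_1=26  [base 3] 2·3^2 + 2·3 + 2  →[3↦4]→  2·4^2 + 2·4 + 2 = 42  −1 ⇒ G_2=41

ω^2·2 + ω·2 + 2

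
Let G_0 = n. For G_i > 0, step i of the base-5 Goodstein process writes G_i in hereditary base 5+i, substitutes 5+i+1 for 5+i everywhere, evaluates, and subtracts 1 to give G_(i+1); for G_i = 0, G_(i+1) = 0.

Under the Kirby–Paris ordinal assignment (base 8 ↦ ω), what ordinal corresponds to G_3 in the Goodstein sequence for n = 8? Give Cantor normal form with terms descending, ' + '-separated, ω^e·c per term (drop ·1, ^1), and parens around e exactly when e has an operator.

G_0=8  [base 5] 5 + 3  →[5↦6]→  6 + 3 = 9  −1 ⇒ G_1=8
G_1=8  [base 6] 6 + 2  →[6↦7]→  7 + 2 = 9  −1 ⇒ G_2=8
G_2=8  [base 7] 7 + 1  →[7↦8]→  8 + 1 = 9  −1 ⇒ G_3=8
G_3=8  [base 8] 8  →[8↦9]→  9 = 9  −1 ⇒ G_4=8

ω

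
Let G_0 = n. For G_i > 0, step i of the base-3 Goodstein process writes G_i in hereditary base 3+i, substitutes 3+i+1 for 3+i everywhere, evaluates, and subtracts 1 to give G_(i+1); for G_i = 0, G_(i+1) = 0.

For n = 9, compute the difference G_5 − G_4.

G_0 = 9. HB_3(9) = 3^2. Bump = 16. G_1 = 15.
G_1 = 15. HB_4(15) = 3·4 + 3. Bump = 18. G_2 = 17.
G_2 = 17. HB_5(17) = 3·5 + 2. Bump = 20. G_3 = 19.
G_3 = 19. HB_6(19) = 3·6 + 1. Bump = 22. G_4 = 21.
G_4 = 21. HB_7(21) = 3·7. Bump = 24. G_5 = 23.

2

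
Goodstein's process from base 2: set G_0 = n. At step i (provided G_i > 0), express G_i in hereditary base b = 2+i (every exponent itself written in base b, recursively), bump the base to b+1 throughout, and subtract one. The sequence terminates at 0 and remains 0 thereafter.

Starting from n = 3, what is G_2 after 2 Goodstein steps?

3 —HB2→ 2 + 1 —bump→ 3 + 1 = 4 —(−1)→ 3
3 —HB3→ 3 —bump→ 4 = 4 —(−1)→ 3
3 —HB4→ 3 —bump→ 3 = 3 —(−1)→ 2

3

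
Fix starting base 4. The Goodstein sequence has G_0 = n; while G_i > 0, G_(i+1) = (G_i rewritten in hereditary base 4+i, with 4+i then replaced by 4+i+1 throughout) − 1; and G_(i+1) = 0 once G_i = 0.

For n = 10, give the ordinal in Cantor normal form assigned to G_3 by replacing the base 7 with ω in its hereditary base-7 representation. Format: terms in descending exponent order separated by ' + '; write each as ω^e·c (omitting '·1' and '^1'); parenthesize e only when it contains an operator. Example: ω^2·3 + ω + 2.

ω + 6

10 —HB4→ 2·4 + 2 —bump→ 2·5 + 2 = 12 —(−1)→ 11
11 —HB5→ 2·5 + 1 —bump→ 2·6 + 1 = 13 —(−1)→ 12
12 —HB6→ 2·6 —bump→ 2·7 = 14 —(−1)→ 13
13 —HB7→ 7 + 6 —bump→ 8 + 6 = 14 —(−1)→ 13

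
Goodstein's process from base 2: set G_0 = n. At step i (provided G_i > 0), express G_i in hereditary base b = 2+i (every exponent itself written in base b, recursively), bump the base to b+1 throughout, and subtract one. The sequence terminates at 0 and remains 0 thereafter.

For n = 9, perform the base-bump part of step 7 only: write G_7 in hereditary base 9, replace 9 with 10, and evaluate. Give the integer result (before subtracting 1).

30000003326

(0) 9|_2 = 2^(2 + 1) + 1 ↦ 3^(3 + 1) + 1|_3 = 82 ⇒ 81
(1) 81|_3 = 3^(3 + 1) ↦ 4^(4 + 1)|_4 = 1024 ⇒ 1023
(2) 1023|_4 = 3·4^4 + 3·4^3 + 3·4^2 + 3·4 + 3 ↦ 3·5^5 + 3·5^3 + 3·5^2 + 3·5 + 3|_5 = 9843 ⇒ 9842
(3) 9842|_5 = 3·5^5 + 3·5^3 + 3·5^2 + 3·5 + 2 ↦ 3·6^6 + 3·6^3 + 3·6^2 + 3·6 + 2|_6 = 140744 ⇒ 140743
(4) 140743|_6 = 3·6^6 + 3·6^3 + 3·6^2 + 3·6 + 1 ↦ 3·7^7 + 3·7^3 + 3·7^2 + 3·7 + 1|_7 = 2471827 ⇒ 2471826
(5) 2471826|_7 = 3·7^7 + 3·7^3 + 3·7^2 + 3·7 ↦ 3·8^8 + 3·8^3 + 3·8^2 + 3·8|_8 = 50333400 ⇒ 50333399
(6) 50333399|_8 = 3·8^8 + 3·8^3 + 3·8^2 + 2·8 + 7 ↦ 3·9^9 + 3·9^3 + 3·9^2 + 2·9 + 7|_9 = 1162263922 ⇒ 1162263921
(7) 1162263921|_9 = 3·9^9 + 3·9^3 + 3·9^2 + 2·9 + 6 ↦ 3·10^10 + 3·10^3 + 3·10^2 + 2·10 + 6|_10 = 30000003326 ⇒ 30000003325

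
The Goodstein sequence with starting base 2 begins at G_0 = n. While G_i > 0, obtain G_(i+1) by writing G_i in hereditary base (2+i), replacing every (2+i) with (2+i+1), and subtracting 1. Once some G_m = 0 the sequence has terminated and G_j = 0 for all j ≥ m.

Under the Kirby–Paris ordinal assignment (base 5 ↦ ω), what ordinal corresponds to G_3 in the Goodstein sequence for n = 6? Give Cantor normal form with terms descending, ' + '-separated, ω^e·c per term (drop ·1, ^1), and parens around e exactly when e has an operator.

ω^ω

G_0=6  [base 2] 2^2 + 2  →[2↦3]→  3^3 + 3 = 30  −1 ⇒ G_1=29
G_1=29  [base 3] 3^3 + 2  →[3↦4]→  4^4 + 2 = 258  −1 ⇒ G_2=257
G_2=257  [base 4] 4^4 + 1  →[4↦5]→  5^5 + 1 = 3126  −1 ⇒ G_3=3125
G_3=3125  [base 5] 5^5  →[5↦6]→  6^6 = 46656  −1 ⇒ G_4=46655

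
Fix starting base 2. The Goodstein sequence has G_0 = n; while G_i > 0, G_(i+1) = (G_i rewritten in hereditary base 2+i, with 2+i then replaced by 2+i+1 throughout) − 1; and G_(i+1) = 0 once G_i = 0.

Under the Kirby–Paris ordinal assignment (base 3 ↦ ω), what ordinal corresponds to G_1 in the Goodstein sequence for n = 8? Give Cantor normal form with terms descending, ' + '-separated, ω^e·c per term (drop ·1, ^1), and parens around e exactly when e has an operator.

i=0: 8 = 2^(2 + 1) (b=2); 2→3: 3^(3 + 1) = 81; 81−1 = 80
i=1: 80 = 2·3^3 + 2·3^2 + 2·3 + 2 (b=3); 3→4: 2·4^4 + 2·4^2 + 2·4 + 2 = 554; 554−1 = 553

ω^ω·2 + ω^2·2 + ω·2 + 2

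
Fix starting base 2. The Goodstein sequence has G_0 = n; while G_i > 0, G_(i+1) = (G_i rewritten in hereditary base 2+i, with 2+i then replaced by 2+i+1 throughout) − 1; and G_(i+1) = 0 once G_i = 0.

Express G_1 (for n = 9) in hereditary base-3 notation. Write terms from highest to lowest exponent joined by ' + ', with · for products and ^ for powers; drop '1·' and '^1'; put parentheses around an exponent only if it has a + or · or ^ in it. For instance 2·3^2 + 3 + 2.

3^(3 + 1)

i=0: 9 = 2^(2 + 1) + 1 (b=2); 2→3: 3^(3 + 1) + 1 = 82; 82−1 = 81
i=1: 81 = 3^(3 + 1) (b=3); 3→4: 4^(4 + 1) = 1024; 1024−1 = 1023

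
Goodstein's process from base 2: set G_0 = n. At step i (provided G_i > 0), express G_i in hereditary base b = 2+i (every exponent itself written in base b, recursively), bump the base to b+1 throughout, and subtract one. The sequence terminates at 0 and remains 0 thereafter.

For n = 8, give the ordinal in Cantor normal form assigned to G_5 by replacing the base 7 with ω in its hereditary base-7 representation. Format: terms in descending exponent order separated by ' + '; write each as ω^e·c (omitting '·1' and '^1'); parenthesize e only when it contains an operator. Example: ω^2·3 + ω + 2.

G_0 = 8. HB_2(8) = 2^(2 + 1). Bump = 81. G_1 = 80.
G_1 = 80. HB_3(80) = 2·3^3 + 2·3^2 + 2·3 + 2. Bump = 554. G_2 = 553.
G_2 = 553. HB_4(553) = 2·4^4 + 2·4^2 + 2·4 + 1. Bump = 6311. G_3 = 6310.
G_3 = 6310. HB_5(6310) = 2·5^5 + 2·5^2 + 2·5. Bump = 93396. G_4 = 93395.
G_4 = 93395. HB_6(93395) = 2·6^6 + 2·6^2 + 6 + 5. Bump = 1647196. G_5 = 1647195.
G_5 = 1647195. HB_7(1647195) = 2·7^7 + 2·7^2 + 7 + 4. Bump = 33554572. G_6 = 33554571.

ω^ω·2 + ω^2·2 + ω + 4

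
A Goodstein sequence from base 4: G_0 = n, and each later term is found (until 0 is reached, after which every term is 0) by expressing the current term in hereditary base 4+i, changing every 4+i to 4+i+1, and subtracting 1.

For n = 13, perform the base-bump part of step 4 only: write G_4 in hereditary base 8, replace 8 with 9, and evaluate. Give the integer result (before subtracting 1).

21

G_0=13  [base 4] 3·4 + 1  →[4↦5]→  3·5 + 1 = 16  −1 ⇒ G_1=15
G_1=15  [base 5] 3·5  →[5↦6]→  3·6 = 18  −1 ⇒ G_2=17
G_2=17  [base 6] 2·6 + 5  →[6↦7]→  2·7 + 5 = 19  −1 ⇒ G_3=18
G_3=18  [base 7] 2·7 + 4  →[7↦8]→  2·8 + 4 = 20  −1 ⇒ G_4=19
G_4=19  [base 8] 2·8 + 3  →[8↦9]→  2·9 + 3 = 21  −1 ⇒ G_5=20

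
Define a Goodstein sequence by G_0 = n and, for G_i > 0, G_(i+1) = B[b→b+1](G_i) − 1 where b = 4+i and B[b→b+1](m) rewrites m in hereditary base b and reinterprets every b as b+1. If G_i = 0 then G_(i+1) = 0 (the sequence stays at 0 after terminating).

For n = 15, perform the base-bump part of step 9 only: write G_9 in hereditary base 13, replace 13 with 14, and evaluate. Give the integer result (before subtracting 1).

30

G_0 = 15. HB_4(15) = 3·4 + 3. Bump = 18. G_1 = 17.
G_1 = 17. HB_5(17) = 3·5 + 2. Bump = 20. G_2 = 19.
G_2 = 19. HB_6(19) = 3·6 + 1. Bump = 22. G_3 = 21.
G_3 = 21. HB_7(21) = 3·7. Bump = 24. G_4 = 23.
G_4 = 23. HB_8(23) = 2·8 + 7. Bump = 25. G_5 = 24.
G_5 = 24. HB_9(24) = 2·9 + 6. Bump = 26. G_6 = 25.
G_6 = 25. HB_10(25) = 2·10 + 5. Bump = 27. G_7 = 26.
G_7 = 26. HB_11(26) = 2·11 + 4. Bump = 28. G_8 = 27.
G_8 = 27. HB_12(27) = 2·12 + 3. Bump = 29. G_9 = 28.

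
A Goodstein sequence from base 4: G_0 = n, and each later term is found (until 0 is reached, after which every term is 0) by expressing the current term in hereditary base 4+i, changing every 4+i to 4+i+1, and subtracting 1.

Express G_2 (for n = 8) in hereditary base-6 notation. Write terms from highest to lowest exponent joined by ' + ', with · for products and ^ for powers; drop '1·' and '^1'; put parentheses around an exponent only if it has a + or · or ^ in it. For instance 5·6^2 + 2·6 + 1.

6 + 3

G_0=8  [base 4] 2·4  →[4↦5]→  2·5 = 10  −1 ⇒ G_1=9
G_1=9  [base 5] 5 + 4  →[5↦6]→  6 + 4 = 10  −1 ⇒ G_2=9
G_2=9  [base 6] 6 + 3  →[6↦7]→  7 + 3 = 10  −1 ⇒ G_3=9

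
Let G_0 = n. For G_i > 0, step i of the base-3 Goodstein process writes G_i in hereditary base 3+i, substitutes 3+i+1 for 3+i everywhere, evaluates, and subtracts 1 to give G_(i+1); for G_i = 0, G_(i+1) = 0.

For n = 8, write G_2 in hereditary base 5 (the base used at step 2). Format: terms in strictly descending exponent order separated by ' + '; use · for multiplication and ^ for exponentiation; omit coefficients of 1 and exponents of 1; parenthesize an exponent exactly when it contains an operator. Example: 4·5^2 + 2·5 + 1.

2·5

[0] 8 ≡ 2·3 + 2 (base 3). Lift 4: 10. −1: 9.
[1] 9 ≡ 2·4 + 1 (base 4). Lift 5: 11. −1: 10.
[2] 10 ≡ 2·5 (base 5). Lift 6: 12. −1: 11.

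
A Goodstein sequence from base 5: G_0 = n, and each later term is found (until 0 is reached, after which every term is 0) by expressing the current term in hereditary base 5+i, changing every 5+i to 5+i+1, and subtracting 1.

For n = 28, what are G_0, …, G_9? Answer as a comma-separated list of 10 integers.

base 5: 28 = 5^2 + 3; at 6: 6^2 + 3 = 39; next = 38
base 6: 38 = 6^2 + 2; at 7: 7^2 + 2 = 51; next = 50
base 7: 50 = 7^2 + 1; at 8: 8^2 + 1 = 65; next = 64
base 8: 64 = 8^2; at 9: 9^2 = 81; next = 80
base 9: 80 = 8·9 + 8; at 10: 8·10 + 8 = 88; next = 87
base 10: 87 = 8·10 + 7; at 11: 8·11 + 7 = 95; next = 94
base 11: 94 = 8·11 + 6; at 12: 8·12 + 6 = 102; next = 101
base 12: 101 = 8·12 + 5; at 13: 8·13 + 5 = 109; next = 108
base 13: 108 = 8·13 + 4; at 14: 8·14 + 4 = 116; next = 115

28, 38, 50, 64, 80, 87, 94, 101, 108, 115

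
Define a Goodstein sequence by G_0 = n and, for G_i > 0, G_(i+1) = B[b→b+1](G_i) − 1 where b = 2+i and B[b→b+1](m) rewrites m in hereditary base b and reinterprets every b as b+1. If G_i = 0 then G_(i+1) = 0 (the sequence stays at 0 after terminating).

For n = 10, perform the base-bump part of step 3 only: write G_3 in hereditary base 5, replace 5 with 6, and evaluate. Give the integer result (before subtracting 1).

279936

[0] 10 ≡ 2^(2 + 1) + 2 (base 2). Lift 3: 84. −1: 83.
[1] 83 ≡ 3^(3 + 1) + 2 (base 3). Lift 4: 1026. −1: 1025.
[2] 1025 ≡ 4^(4 + 1) + 1 (base 4). Lift 5: 15626. −1: 15625.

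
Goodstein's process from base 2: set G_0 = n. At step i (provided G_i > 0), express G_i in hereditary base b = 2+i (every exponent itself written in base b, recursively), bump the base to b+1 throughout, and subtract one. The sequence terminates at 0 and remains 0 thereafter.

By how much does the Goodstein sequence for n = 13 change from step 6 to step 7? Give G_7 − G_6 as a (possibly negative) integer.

3352567376

13 —HB2→ 2^(2 + 1) + 2^2 + 1 —bump→ 3^(3 + 1) + 3^3 + 1 = 109 —(−1)→ 108
108 —HB3→ 3^(3 + 1) + 3^3 —bump→ 4^(4 + 1) + 4^4 = 1280 —(−1)→ 1279
1279 —HB4→ 4^(4 + 1) + 3·4^3 + 3·4^2 + 3·4 + 3 —bump→ 5^(5 + 1) + 3·5^3 + 3·5^2 + 3·5 + 3 = 16093 —(−1)→ 16092
16092 —HB5→ 5^(5 + 1) + 3·5^3 + 3·5^2 + 3·5 + 2 —bump→ 6^(6 + 1) + 3·6^3 + 3·6^2 + 3·6 + 2 = 280712 —(−1)→ 280711
280711 —HB6→ 6^(6 + 1) + 3·6^3 + 3·6^2 + 3·6 + 1 —bump→ 7^(7 + 1) + 3·7^3 + 3·7^2 + 3·7 + 1 = 5765999 —(−1)→ 5765998
5765998 —HB7→ 7^(7 + 1) + 3·7^3 + 3·7^2 + 3·7 —bump→ 8^(8 + 1) + 3·8^3 + 3·8^2 + 3·8 = 134219480 —(−1)→ 134219479
134219479 —HB8→ 8^(8 + 1) + 3·8^3 + 3·8^2 + 2·8 + 7 —bump→ 9^(9 + 1) + 3·9^3 + 3·9^2 + 2·9 + 7 = 3486786856 —(−1)→ 3486786855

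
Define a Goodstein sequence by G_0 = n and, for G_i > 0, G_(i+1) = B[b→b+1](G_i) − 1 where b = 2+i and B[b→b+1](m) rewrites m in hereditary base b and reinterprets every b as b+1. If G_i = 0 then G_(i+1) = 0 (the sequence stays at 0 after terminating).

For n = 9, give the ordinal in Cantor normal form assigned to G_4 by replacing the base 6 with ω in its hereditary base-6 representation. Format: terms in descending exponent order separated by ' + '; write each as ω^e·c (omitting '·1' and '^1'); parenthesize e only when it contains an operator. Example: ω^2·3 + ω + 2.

ω^ω·3 + ω^3·3 + ω^2·3 + ω·3 + 1

i=0: 9 = 2^(2 + 1) + 1 (b=2); 2→3: 3^(3 + 1) + 1 = 82; 82−1 = 81
i=1: 81 = 3^(3 + 1) (b=3); 3→4: 4^(4 + 1) = 1024; 1024−1 = 1023
i=2: 1023 = 3·4^4 + 3·4^3 + 3·4^2 + 3·4 + 3 (b=4); 4→5: 3·5^5 + 3·5^3 + 3·5^2 + 3·5 + 3 = 9843; 9843−1 = 9842
i=3: 9842 = 3·5^5 + 3·5^3 + 3·5^2 + 3·5 + 2 (b=5); 5→6: 3·6^6 + 3·6^3 + 3·6^2 + 3·6 + 2 = 140744; 140744−1 = 140743
i=4: 140743 = 3·6^6 + 3·6^3 + 3·6^2 + 3·6 + 1 (b=6); 6→7: 3·7^7 + 3·7^3 + 3·7^2 + 3·7 + 1 = 2471827; 2471827−1 = 2471826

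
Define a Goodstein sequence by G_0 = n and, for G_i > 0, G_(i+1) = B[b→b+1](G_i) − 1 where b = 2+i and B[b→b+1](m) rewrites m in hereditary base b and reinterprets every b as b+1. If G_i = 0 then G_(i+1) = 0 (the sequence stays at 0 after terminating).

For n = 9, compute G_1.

81

(0) 9|_2 = 2^(2 + 1) + 1 ↦ 3^(3 + 1) + 1|_3 = 82 ⇒ 81
(1) 81|_3 = 3^(3 + 1) ↦ 4^(4 + 1)|_4 = 1024 ⇒ 1023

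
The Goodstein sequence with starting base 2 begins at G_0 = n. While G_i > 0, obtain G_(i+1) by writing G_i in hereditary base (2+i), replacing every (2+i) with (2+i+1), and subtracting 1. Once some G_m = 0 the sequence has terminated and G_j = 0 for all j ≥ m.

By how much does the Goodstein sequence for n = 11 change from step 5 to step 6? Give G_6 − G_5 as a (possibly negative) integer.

128452926

11 —HB2→ 2^(2 + 1) + 2 + 1 —bump→ 3^(3 + 1) + 3 + 1 = 85 —(−1)→ 84
84 —HB3→ 3^(3 + 1) + 3 —bump→ 4^(4 + 1) + 4 = 1028 —(−1)→ 1027
1027 —HB4→ 4^(4 + 1) + 3 —bump→ 5^(5 + 1) + 3 = 15628 —(−1)→ 15627
15627 —HB5→ 5^(5 + 1) + 2 —bump→ 6^(6 + 1) + 2 = 279938 —(−1)→ 279937
279937 —HB6→ 6^(6 + 1) + 1 —bump→ 7^(7 + 1) + 1 = 5764802 —(−1)→ 5764801
5764801 —HB7→ 7^(7 + 1) —bump→ 8^(8 + 1) = 134217728 —(−1)→ 134217727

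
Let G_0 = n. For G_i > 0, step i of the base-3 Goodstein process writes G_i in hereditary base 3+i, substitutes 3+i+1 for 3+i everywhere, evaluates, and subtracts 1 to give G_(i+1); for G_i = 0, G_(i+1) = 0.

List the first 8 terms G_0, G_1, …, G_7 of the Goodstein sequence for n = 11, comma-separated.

(0) 11|_3 = 3^2 + 2 ↦ 4^2 + 2|_4 = 18 ⇒ 17
(1) 17|_4 = 4^2 + 1 ↦ 5^2 + 1|_5 = 26 ⇒ 25
(2) 25|_5 = 5^2 ↦ 6^2|_6 = 36 ⇒ 35
(3) 35|_6 = 5·6 + 5 ↦ 5·7 + 5|_7 = 40 ⇒ 39
(4) 39|_7 = 5·7 + 4 ↦ 5·8 + 4|_8 = 44 ⇒ 43
(5) 43|_8 = 5·8 + 3 ↦ 5·9 + 3|_9 = 48 ⇒ 47
(6) 47|_9 = 5·9 + 2 ↦ 5·10 + 2|_10 = 52 ⇒ 51

11, 17, 25, 35, 39, 43, 47, 51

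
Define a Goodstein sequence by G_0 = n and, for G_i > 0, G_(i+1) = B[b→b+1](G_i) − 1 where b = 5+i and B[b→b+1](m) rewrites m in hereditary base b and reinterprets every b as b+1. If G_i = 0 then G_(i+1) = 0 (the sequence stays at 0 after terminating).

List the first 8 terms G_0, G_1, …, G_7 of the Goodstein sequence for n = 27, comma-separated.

G_0=27  [base 5] 5^2 + 2  →[5↦6]→  6^2 + 2 = 38  −1 ⇒ G_1=37
G_1=37  [base 6] 6^2 + 1  →[6↦7]→  7^2 + 1 = 50  −1 ⇒ G_2=49
G_2=49  [base 7] 7^2  →[7↦8]→  8^2 = 64  −1 ⇒ G_3=63
G_3=63  [base 8] 7·8 + 7  →[8↦9]→  7·9 + 7 = 70  −1 ⇒ G_4=69
G_4=69  [base 9] 7·9 + 6  →[9↦10]→  7·10 + 6 = 76  −1 ⇒ G_5=75
G_5=75  [base 10] 7·10 + 5  →[10↦11]→  7·11 + 5 = 82  −1 ⇒ G_6=81
G_6=81  [base 11] 7·11 + 4  →[11↦12]→  7·12 + 4 = 88  −1 ⇒ G_7=87

27, 37, 49, 63, 69, 75, 81, 87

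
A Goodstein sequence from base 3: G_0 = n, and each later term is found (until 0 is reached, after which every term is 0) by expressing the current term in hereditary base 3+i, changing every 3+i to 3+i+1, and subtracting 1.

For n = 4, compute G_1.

4

G_0=4  [base 3] 3 + 1  →[3↦4]→  4 + 1 = 5  −1 ⇒ G_1=4
G_1=4  [base 4] 4  →[4↦5]→  5 = 5  −1 ⇒ G_2=4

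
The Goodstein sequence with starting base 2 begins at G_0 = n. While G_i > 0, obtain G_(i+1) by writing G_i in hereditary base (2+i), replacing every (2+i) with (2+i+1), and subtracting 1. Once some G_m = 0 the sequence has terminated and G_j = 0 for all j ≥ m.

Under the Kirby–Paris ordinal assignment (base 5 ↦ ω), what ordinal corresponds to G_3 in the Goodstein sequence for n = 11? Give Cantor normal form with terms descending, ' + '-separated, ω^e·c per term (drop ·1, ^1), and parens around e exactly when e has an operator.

(0) 11|_2 = 2^(2 + 1) + 2 + 1 ↦ 3^(3 + 1) + 3 + 1|_3 = 85 ⇒ 84
(1) 84|_3 = 3^(3 + 1) + 3 ↦ 4^(4 + 1) + 4|_4 = 1028 ⇒ 1027
(2) 1027|_4 = 4^(4 + 1) + 3 ↦ 5^(5 + 1) + 3|_5 = 15628 ⇒ 15627
(3) 15627|_5 = 5^(5 + 1) + 2 ↦ 6^(6 + 1) + 2|_6 = 279938 ⇒ 279937

ω^(ω + 1) + 2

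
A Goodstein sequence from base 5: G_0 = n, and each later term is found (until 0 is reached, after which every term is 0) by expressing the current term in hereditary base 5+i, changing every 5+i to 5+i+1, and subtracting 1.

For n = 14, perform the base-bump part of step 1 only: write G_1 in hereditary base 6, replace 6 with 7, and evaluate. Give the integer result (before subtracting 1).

17

G_0=14  [base 5] 2·5 + 4  →[5↦6]→  2·6 + 4 = 16  −1 ⇒ G_1=15
G_1=15  [base 6] 2·6 + 3  →[6↦7]→  2·7 + 3 = 17  −1 ⇒ G_2=16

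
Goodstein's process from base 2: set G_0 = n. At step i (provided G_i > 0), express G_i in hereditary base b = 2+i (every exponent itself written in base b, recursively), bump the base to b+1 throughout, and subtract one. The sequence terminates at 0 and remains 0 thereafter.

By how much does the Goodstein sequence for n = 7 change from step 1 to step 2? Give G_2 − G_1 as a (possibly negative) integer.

G_0=7  [base 2] 2^2 + 2 + 1  →[2↦3]→  3^3 + 3 + 1 = 31  −1 ⇒ G_1=30
G_1=30  [base 3] 3^3 + 3  →[3↦4]→  4^4 + 4 = 260  −1 ⇒ G_2=259

229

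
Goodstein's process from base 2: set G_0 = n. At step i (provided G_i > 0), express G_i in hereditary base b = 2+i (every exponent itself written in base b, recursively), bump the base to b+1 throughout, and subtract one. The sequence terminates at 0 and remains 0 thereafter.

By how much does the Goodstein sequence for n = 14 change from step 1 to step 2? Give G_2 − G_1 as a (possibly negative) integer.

1171

i=0: 14 = 2^(2 + 1) + 2^2 + 2 (b=2); 2→3: 3^(3 + 1) + 3^3 + 3 = 111; 111−1 = 110
i=1: 110 = 3^(3 + 1) + 3^3 + 2 (b=3); 3→4: 4^(4 + 1) + 4^4 + 2 = 1282; 1282−1 = 1281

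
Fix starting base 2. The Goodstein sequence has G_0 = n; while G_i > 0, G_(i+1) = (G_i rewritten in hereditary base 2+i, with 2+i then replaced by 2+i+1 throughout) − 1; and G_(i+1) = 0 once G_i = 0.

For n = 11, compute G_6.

(0) 11|_2 = 2^(2 + 1) + 2 + 1 ↦ 3^(3 + 1) + 3 + 1|_3 = 85 ⇒ 84
(1) 84|_3 = 3^(3 + 1) + 3 ↦ 4^(4 + 1) + 4|_4 = 1028 ⇒ 1027
(2) 1027|_4 = 4^(4 + 1) + 3 ↦ 5^(5 + 1) + 3|_5 = 15628 ⇒ 15627
(3) 15627|_5 = 5^(5 + 1) + 2 ↦ 6^(6 + 1) + 2|_6 = 279938 ⇒ 279937
(4) 279937|_6 = 6^(6 + 1) + 1 ↦ 7^(7 + 1) + 1|_7 = 5764802 ⇒ 5764801
(5) 5764801|_7 = 7^(7 + 1) ↦ 8^(8 + 1)|_8 = 134217728 ⇒ 134217727
(6) 134217727|_8 = 7·8^8 + 7·8^7 + 7·8^6 + 7·8^5 + 7·8^4 + 7·8^3 + 7·8^2 + 7·8 + 7 ↦ 7·9^9 + 7·9^7 + 7·9^6 + 7·9^5 + 7·9^4 + 7·9^3 + 7·9^2 + 7·9 + 7|_9 = 2749609303 ⇒ 2749609302

134217727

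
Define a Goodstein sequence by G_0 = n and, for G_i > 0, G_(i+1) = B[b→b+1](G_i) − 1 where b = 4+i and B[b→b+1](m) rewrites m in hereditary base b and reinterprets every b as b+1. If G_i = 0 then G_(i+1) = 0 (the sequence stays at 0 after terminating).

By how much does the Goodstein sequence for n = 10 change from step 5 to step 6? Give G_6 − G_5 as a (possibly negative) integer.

10 —HB4→ 2·4 + 2 —bump→ 2·5 + 2 = 12 —(−1)→ 11
11 —HB5→ 2·5 + 1 —bump→ 2·6 + 1 = 13 —(−1)→ 12
12 —HB6→ 2·6 —bump→ 2·7 = 14 —(−1)→ 13
13 —HB7→ 7 + 6 —bump→ 8 + 6 = 14 —(−1)→ 13
13 —HB8→ 8 + 5 —bump→ 9 + 5 = 14 —(−1)→ 13
13 —HB9→ 9 + 4 —bump→ 10 + 4 = 14 —(−1)→ 13

0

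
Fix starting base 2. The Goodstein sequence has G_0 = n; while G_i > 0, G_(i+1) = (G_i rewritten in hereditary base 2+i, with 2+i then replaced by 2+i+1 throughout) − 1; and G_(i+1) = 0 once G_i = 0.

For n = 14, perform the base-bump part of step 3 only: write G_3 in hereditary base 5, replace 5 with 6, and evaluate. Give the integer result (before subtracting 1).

326592

i=0: 14 = 2^(2 + 1) + 2^2 + 2 (b=2); 2→3: 3^(3 + 1) + 3^3 + 3 = 111; 111−1 = 110
i=1: 110 = 3^(3 + 1) + 3^3 + 2 (b=3); 3→4: 4^(4 + 1) + 4^4 + 2 = 1282; 1282−1 = 1281
i=2: 1281 = 4^(4 + 1) + 4^4 + 1 (b=4); 4→5: 5^(5 + 1) + 5^5 + 1 = 18751; 18751−1 = 18750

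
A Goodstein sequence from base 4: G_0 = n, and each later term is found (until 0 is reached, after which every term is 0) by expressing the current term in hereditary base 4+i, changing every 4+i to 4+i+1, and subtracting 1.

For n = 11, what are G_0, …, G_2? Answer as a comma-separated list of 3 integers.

11 —HB4→ 2·4 + 3 —bump→ 2·5 + 3 = 13 —(−1)→ 12
12 —HB5→ 2·5 + 2 —bump→ 2·6 + 2 = 14 —(−1)→ 13

11, 12, 13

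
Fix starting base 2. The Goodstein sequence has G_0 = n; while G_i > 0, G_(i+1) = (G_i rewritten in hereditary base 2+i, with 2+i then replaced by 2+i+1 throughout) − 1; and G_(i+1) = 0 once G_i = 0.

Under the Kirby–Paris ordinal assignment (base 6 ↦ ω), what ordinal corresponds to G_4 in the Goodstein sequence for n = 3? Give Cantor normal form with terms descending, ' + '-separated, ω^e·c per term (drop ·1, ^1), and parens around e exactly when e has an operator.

1

G_0=3  [base 2] 2 + 1  →[2↦3]→  3 + 1 = 4  −1 ⇒ G_1=3
G_1=3  [base 3] 3  →[3↦4]→  4 = 4  −1 ⇒ G_2=3
G_2=3  [base 4] 3  →[4↦5]→  3 = 3  −1 ⇒ G_3=2
G_3=2  [base 5] 2  →[5↦6]→  2 = 2  −1 ⇒ G_4=1
G_4=1  [base 6] 1  →[6↦7]→  1 = 1  −1 ⇒ G_5=0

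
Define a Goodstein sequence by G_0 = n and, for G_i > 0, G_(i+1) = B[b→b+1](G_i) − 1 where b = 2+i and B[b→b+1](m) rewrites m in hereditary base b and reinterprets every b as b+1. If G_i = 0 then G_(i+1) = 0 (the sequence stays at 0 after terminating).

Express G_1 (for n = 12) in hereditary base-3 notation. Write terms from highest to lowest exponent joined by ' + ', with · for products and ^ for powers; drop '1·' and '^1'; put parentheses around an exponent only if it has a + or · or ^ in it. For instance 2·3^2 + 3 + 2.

3^(3 + 1) + 2·3^2 + 2·3 + 2

i=0: 12 = 2^(2 + 1) + 2^2 (b=2); 2→3: 3^(3 + 1) + 3^3 = 108; 108−1 = 107
i=1: 107 = 3^(3 + 1) + 2·3^2 + 2·3 + 2 (b=3); 3→4: 4^(4 + 1) + 2·4^2 + 2·4 + 2 = 1066; 1066−1 = 1065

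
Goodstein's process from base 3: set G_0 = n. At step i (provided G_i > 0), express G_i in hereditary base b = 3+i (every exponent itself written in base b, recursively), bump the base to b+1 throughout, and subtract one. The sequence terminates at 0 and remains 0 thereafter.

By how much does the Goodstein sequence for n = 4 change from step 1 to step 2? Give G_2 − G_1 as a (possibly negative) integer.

0

base 3: 4 = 3 + 1; at 4: 4 + 1 = 5; next = 4
base 4: 4 = 4; at 5: 5 = 5; next = 4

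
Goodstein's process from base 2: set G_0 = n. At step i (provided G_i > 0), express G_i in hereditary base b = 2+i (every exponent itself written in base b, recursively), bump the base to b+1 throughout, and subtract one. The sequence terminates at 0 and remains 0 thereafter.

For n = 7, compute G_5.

823543

step 0: 7 = 2^2 + 2 + 1; sub 3 for 2: 3^3 + 3 + 1; = 31; G_1 = 31−1 = 30
step 1: 30 = 3^3 + 3; sub 4 for 3: 4^4 + 4; = 260; G_2 = 260−1 = 259
step 2: 259 = 4^4 + 3; sub 5 for 4: 5^5 + 3; = 3128; G_3 = 3128−1 = 3127
step 3: 3127 = 5^5 + 2; sub 6 for 5: 6^6 + 2; = 46658; G_4 = 46658−1 = 46657
step 4: 46657 = 6^6 + 1; sub 7 for 6: 7^7 + 1; = 823544; G_5 = 823544−1 = 823543
step 5: 823543 = 7^7; sub 8 for 7: 8^8; = 16777216; G_6 = 16777216−1 = 16777215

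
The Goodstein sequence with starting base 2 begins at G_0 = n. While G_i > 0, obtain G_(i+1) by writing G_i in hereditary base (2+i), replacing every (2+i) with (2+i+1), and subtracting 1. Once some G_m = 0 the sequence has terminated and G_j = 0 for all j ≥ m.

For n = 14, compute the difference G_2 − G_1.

G_0 = 14. HB_2(14) = 2^(2 + 1) + 2^2 + 2. Bump = 111. G_1 = 110.
G_1 = 110. HB_3(110) = 3^(3 + 1) + 3^3 + 2. Bump = 1282. G_2 = 1281.

1171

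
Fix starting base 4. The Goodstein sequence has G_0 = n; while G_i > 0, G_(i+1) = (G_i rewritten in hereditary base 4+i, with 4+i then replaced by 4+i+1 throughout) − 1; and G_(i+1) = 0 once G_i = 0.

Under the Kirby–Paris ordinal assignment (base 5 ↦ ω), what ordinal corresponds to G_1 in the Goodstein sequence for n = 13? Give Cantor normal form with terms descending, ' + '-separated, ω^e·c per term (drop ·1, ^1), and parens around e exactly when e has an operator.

i=0: 13 = 3·4 + 1 (b=4); 4→5: 3·5 + 1 = 16; 16−1 = 15
i=1: 15 = 3·5 (b=5); 5→6: 3·6 = 18; 18−1 = 17

ω·3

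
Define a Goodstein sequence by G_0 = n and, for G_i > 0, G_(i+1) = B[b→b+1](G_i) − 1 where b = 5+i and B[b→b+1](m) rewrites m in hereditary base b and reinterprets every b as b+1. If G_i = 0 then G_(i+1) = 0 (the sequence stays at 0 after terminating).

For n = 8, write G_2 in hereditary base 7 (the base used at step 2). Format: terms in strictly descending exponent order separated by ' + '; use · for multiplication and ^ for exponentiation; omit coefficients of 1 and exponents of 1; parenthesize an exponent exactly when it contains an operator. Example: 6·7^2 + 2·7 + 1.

G_0=8  [base 5] 5 + 3  →[5↦6]→  6 + 3 = 9  −1 ⇒ G_1=8
G_1=8  [base 6] 6 + 2  →[6↦7]→  7 + 2 = 9  −1 ⇒ G_2=8
G_2=8  [base 7] 7 + 1  →[7↦8]→  8 + 1 = 9  −1 ⇒ G_3=8

7 + 1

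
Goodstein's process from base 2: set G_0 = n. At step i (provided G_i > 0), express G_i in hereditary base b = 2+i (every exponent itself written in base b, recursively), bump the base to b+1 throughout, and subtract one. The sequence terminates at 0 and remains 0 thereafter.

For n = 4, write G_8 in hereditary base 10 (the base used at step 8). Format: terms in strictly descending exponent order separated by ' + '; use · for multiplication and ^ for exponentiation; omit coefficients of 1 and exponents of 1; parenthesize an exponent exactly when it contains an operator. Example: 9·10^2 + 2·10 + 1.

2·10^2 + 10 + 1

[0] 4 ≡ 2^2 (base 2). Lift 3: 27. −1: 26.
[1] 26 ≡ 2·3^2 + 2·3 + 2 (base 3). Lift 4: 42. −1: 41.
[2] 41 ≡ 2·4^2 + 2·4 + 1 (base 4). Lift 5: 61. −1: 60.
[3] 60 ≡ 2·5^2 + 2·5 (base 5). Lift 6: 84. −1: 83.
[4] 83 ≡ 2·6^2 + 6 + 5 (base 6). Lift 7: 110. −1: 109.
[5] 109 ≡ 2·7^2 + 7 + 4 (base 7). Lift 8: 140. −1: 139.
[6] 139 ≡ 2·8^2 + 8 + 3 (base 8). Lift 9: 174. −1: 173.
[7] 173 ≡ 2·9^2 + 9 + 2 (base 9). Lift 10: 212. −1: 211.
[8] 211 ≡ 2·10^2 + 10 + 1 (base 10). Lift 11: 254. −1: 253.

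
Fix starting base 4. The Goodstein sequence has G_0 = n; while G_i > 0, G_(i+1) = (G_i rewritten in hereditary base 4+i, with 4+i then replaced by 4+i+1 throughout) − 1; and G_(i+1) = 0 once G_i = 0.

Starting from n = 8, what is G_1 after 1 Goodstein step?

step 0: 8 = 2·4; sub 5 for 4: 2·5; = 10; G_1 = 10−1 = 9
step 1: 9 = 5 + 4; sub 6 for 5: 6 + 4; = 10; G_2 = 10−1 = 9

9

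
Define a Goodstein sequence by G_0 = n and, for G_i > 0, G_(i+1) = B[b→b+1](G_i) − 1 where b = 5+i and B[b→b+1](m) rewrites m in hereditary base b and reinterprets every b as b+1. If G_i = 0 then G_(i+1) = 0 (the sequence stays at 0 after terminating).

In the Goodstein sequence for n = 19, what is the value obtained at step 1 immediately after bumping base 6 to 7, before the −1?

24

i=0: 19 = 3·5 + 4 (b=5); 5→6: 3·6 + 4 = 22; 22−1 = 21
i=1: 21 = 3·6 + 3 (b=6); 6→7: 3·7 + 3 = 24; 24−1 = 23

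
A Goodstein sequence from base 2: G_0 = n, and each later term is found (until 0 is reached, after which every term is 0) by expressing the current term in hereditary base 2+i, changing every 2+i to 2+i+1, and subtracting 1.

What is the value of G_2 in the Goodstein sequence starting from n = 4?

G_0 = 4. HB_2(4) = 2^2. Bump = 27. G_1 = 26.
G_1 = 26. HB_3(26) = 2·3^2 + 2·3 + 2. Bump = 42. G_2 = 41.
G_2 = 41. HB_4(41) = 2·4^2 + 2·4 + 1. Bump = 61. G_3 = 60.

41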